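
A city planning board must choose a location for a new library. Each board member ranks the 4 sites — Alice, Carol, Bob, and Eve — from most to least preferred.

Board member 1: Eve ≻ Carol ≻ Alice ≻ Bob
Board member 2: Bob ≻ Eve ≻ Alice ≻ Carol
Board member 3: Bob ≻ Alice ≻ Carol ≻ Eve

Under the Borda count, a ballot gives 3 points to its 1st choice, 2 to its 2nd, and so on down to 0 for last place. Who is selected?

Bob

Borda scores:
  Alice: 1 + 1 + 2 = 4
  Carol: 2 + 0 + 1 = 3
  Bob: 0 + 3 + 3 = 6
  Eve: 3 + 2 + 0 = 5
Bob has the highest total.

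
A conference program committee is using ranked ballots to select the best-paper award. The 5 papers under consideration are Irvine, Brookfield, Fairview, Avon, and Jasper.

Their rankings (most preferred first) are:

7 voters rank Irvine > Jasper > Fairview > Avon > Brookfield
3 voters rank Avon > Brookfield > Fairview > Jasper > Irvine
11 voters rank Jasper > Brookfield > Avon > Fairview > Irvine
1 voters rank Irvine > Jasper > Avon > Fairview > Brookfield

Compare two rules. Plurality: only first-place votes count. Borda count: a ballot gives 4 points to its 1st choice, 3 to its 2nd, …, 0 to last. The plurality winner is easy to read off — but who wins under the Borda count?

Jasper

Plurality first-place counts: Irvine 8, Brookfield 0, Fairview 0, Avon 3, Jasper 11 → Jasper.
Borda totals: Irvine 32, Brookfield 42, Fairview 32, Avon 43, Jasper 71 → Jasper.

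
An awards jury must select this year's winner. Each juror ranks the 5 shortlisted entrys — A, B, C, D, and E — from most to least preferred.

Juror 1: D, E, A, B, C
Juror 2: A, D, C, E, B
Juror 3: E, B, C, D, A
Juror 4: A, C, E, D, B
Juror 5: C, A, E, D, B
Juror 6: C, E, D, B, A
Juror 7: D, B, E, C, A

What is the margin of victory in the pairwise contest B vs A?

Ballots ranking B above A: 3.
Ballots ranking A above B: 4.
A wins 4–3, a margin of 1.

1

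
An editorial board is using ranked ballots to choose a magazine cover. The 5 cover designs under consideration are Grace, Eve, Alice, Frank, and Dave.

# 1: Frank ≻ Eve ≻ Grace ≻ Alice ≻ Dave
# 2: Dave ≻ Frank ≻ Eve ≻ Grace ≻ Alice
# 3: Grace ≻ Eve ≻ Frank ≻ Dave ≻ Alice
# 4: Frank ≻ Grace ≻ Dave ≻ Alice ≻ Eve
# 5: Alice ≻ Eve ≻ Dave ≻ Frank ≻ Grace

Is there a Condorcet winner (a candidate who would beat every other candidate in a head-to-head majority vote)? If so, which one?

Head-to-head results (5 voters total):
Grace vs Eve: Eve wins 3–2.
Grace vs Alice: Grace wins 4–1.
Grace vs Frank: Frank wins 4–1.
Grace vs Dave: Grace wins 3–2.
Eve vs Alice: Eve wins 3–2.
Eve vs Frank: Frank wins 3–2.
Eve vs Dave: Eve wins 3–2.
Alice vs Frank: Frank wins 4–1.
Alice vs Dave: Dave wins 3–2.
Frank vs Dave: Frank wins 3–2.
Frank beats each rival — Grace (4–1), Eve (3–2), Alice (4–1), Dave (3–2) — so Frank is the Condorcet winner.

Frank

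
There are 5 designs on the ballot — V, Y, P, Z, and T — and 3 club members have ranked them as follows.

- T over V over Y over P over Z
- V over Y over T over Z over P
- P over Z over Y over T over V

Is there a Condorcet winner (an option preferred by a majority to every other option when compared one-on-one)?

Head-to-head results (3 voters total):
V vs Y: V wins 2–1.
V vs P: V wins 2–1.
V vs Z: V wins 2–1.
V vs T: T wins 2–1.
Y vs P: Y wins 2–1.
Y vs Z: Y wins 2–1.
Y vs T: Y wins 2–1.
P vs Z: P wins 2–1.
P vs T: T wins 2–1.
Z vs T: T wins 2–1.
No candidate beats all others: V beats Y beats T beats V, a majority cycle.

No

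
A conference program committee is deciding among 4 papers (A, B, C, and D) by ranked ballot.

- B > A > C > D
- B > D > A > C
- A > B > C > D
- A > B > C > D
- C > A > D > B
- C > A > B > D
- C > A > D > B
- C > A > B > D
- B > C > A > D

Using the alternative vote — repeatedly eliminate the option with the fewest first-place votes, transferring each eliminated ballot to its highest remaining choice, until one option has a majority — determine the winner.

Round 1: C 4, B 3, A 2, D 0. D has the fewest and is eliminated.
Round 2: C 4, B 3, A 2. A has the fewest and is eliminated.
Round 3: B 5, C 4. B has a majority.

B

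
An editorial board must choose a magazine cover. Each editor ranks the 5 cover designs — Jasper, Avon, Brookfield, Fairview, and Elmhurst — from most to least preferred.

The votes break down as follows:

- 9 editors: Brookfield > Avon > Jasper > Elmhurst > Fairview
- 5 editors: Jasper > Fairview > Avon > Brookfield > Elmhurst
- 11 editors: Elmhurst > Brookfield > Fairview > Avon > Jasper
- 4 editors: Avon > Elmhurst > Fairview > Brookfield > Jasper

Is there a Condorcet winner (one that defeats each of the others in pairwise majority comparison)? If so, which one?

Head-to-head results (29 voters total):
Jasper vs Avon: Avon wins 24–5.
Jasper vs Brookfield: Brookfield wins 24–5.
Jasper vs Fairview: Fairview wins 15–14.
Jasper vs Elmhurst: Elmhurst wins 15–14.
Avon vs Brookfield: Brookfield wins 20–9.
Avon vs Fairview: Fairview wins 16–13.
Avon vs Elmhurst: Avon wins 18–11.
Brookfield vs Fairview: Brookfield wins 20–9.
Brookfield vs Elmhurst: Elmhurst wins 15–14.
Fairview vs Elmhurst: Elmhurst wins 24–5.
No candidate beats all others: Avon beats Elmhurst beats Brookfield beats Avon, a majority cycle.

No Condorcet winner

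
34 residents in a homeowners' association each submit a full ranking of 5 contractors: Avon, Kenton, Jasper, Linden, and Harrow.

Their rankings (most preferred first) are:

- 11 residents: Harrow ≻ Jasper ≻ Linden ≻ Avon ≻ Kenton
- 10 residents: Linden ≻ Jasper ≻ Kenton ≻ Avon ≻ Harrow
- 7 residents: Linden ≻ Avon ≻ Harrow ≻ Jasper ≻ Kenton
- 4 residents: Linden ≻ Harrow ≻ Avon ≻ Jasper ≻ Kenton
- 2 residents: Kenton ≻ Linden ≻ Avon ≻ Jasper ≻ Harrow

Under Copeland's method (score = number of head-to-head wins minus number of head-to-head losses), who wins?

Linden

Pairwise results:
  Avon vs Kenton: Avon wins 22–12.
  Avon vs Jasper: Jasper wins 21–13.
  Avon vs Linden: Linden wins 34–0.
  Avon vs Harrow: Avon wins 19–15.
  Kenton vs Jasper: Jasper wins 32–2.
  Kenton vs Linden: Linden wins 32–2.
  Kenton vs Harrow: Harrow wins 22–12.
  Jasper vs Linden: Linden wins 23–11.
  Jasper vs Harrow: Harrow wins 22–12.
  Linden vs Harrow: Linden wins 23–11.
Copeland scores (wins − losses):
  Avon: 2 − 2 = 0
  Kenton: 0 − 4 = -4
  Jasper: 2 − 2 = 0
  Linden: 4 − 0 = 4
  Harrow: 2 − 2 = 0
Linden has the best Copeland score.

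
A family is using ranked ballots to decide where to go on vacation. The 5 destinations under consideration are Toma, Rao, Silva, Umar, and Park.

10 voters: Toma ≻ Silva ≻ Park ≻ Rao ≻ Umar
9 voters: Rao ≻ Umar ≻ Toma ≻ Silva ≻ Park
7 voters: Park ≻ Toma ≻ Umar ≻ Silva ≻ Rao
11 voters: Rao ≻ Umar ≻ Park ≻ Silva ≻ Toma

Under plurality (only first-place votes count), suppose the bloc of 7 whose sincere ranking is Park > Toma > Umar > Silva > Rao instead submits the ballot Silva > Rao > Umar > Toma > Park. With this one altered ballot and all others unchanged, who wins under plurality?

First-place totals with the altered ballot: Toma 10, Rao 20, Silva 7, Umar 0, Park 0.
The winner is unchanged: still Rao.

Rao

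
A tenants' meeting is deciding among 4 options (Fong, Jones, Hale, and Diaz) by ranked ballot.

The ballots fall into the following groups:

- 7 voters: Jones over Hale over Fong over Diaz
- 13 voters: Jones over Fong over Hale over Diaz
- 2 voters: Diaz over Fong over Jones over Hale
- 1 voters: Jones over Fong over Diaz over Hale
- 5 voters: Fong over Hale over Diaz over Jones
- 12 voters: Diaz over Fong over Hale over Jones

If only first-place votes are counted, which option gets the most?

Jones

First-place vote totals:
  Fong: 5
  Jones: 21
  Hale: 0
  Diaz: 14
Jones has the most first-place votes.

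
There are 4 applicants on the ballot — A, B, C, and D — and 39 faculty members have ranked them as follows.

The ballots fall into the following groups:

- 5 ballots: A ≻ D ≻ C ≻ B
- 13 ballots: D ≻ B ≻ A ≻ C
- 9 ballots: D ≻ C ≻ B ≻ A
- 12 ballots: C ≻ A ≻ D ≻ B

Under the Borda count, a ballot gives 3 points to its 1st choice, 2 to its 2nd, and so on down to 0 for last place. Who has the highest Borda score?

D

Borda scores:
  A: 5·3 + 13·1 + 9·0 + 12·2 = 52
  B: 5·0 + 13·2 + 9·1 + 12·0 = 35
  C: 5·1 + 13·0 + 9·2 + 12·3 = 59
  D: 5·2 + 13·3 + 9·3 + 12·1 = 88
D has the highest total.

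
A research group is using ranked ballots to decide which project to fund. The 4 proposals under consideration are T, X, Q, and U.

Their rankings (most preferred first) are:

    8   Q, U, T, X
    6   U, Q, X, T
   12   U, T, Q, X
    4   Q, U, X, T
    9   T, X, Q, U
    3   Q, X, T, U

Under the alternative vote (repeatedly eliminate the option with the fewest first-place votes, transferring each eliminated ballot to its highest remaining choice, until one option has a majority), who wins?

Round 1: U 18, Q 15, T 9, X 0. X has the fewest and is eliminated.
Round 2: U 18, Q 15, T 9. T has the fewest and is eliminated.
Round 3: Q 24, U 18. Q has a majority.

Q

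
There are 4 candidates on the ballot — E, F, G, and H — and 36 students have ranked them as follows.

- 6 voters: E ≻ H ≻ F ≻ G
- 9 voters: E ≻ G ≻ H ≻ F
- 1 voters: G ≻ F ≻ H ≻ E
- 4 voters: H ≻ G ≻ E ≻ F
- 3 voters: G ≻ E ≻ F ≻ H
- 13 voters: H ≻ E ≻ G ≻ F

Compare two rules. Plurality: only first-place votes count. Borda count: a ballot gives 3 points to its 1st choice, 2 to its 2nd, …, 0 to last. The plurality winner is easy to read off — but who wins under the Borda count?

E

Plurality first-place counts: E 15, F 0, G 4, H 17 → H.
Borda totals: E 81, F 11, G 51, H 73 → E.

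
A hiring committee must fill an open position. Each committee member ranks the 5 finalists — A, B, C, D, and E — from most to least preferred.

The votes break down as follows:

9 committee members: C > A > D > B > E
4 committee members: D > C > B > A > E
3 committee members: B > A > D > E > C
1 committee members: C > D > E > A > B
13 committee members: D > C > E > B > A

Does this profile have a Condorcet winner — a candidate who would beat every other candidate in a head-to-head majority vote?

Head-to-head results (30 voters total):
A vs B: B wins 20–10.
A vs C: C wins 27–3.
A vs D: D wins 18–12.
A vs E: A wins 16–14.
B vs C: C wins 27–3.
B vs D: D wins 27–3.
B vs E: B wins 16–14.
C vs D: D wins 20–10.
C vs E: C wins 27–3.
D vs E: D wins 30–0.
D beats each rival — A (18–12), B (27–3), C (20–10), E (30–0) — so D is the Condorcet winner.

Yes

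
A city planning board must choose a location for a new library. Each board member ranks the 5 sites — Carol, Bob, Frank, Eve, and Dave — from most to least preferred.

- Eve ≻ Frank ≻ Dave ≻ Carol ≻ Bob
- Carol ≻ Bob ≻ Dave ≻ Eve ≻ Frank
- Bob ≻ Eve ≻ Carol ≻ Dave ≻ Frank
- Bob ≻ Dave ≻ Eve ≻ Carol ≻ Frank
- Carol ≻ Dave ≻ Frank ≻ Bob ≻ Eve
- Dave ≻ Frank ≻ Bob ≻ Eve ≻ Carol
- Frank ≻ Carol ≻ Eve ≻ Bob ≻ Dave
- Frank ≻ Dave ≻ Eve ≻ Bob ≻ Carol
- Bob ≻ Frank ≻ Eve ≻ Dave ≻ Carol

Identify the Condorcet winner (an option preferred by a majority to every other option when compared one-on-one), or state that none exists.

There is no Condorcet winner

Head-to-head results (9 voters total):
Carol vs Bob: Bob wins 5–4.
Carol vs Frank: Frank wins 5–4.
Carol vs Eve: Eve wins 6–3.
Carol vs Dave: Dave wins 5–4.
Bob vs Frank: Frank wins 5–4.
Bob vs Eve: Bob wins 6–3.
Bob vs Dave: Bob wins 5–4.
Frank vs Eve: Frank wins 5–4.
Frank vs Dave: Dave wins 5–4.
Eve vs Dave: Dave wins 5–4.
No candidate beats all others: Bob beats Dave beats Frank beats Bob, a majority cycle.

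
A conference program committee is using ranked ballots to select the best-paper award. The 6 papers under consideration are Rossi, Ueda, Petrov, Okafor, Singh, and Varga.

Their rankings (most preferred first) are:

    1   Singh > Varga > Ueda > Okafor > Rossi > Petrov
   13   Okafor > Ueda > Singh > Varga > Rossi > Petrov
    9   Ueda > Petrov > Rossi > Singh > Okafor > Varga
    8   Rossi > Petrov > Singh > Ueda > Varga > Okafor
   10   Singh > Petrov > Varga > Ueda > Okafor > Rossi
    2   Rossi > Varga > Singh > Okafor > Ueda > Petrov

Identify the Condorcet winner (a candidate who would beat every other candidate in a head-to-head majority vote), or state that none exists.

Head-to-head results (43 voters total):
Rossi vs Ueda: Ueda wins 33–10.
Rossi vs Petrov: Rossi wins 24–19.
Rossi vs Okafor: Okafor wins 24–19.
Rossi vs Singh: Singh wins 24–19.
Rossi vs Varga: Varga wins 24–19.
Ueda vs Petrov: Ueda wins 25–18.
Ueda vs Okafor: Ueda wins 28–15.
Ueda vs Singh: Ueda wins 22–21.
Ueda vs Varga: Ueda wins 30–13.
Petrov vs Okafor: Petrov wins 27–16.
Petrov vs Singh: Singh wins 26–17.
Petrov vs Varga: Petrov wins 27–16.
Okafor vs Singh: Singh wins 30–13.
Okafor vs Varga: Okafor wins 22–21.
Singh vs Varga: Singh wins 41–2.
Ueda beats each rival — Rossi (33–10), Petrov (25–18), Okafor (28–15), Singh (22–21), Varga (30–13) — so Ueda is the Condorcet winner.

Ueda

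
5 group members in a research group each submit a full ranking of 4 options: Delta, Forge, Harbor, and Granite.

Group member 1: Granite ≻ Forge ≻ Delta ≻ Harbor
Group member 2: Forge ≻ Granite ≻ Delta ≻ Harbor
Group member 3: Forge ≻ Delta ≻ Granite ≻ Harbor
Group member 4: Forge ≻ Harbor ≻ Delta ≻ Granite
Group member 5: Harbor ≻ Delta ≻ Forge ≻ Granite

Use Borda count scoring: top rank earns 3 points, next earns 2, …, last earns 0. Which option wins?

Forge

Borda scores:
  Delta: 1 + 1 + 2 + 1 + 2 = 7
  Forge: 2 + 3 + 3 + 3 + 1 = 12
  Harbor: 0 + 0 + 0 + 2 + 3 = 5
  Granite: 3 + 2 + 1 + 0 + 0 = 6
Forge has the highest total.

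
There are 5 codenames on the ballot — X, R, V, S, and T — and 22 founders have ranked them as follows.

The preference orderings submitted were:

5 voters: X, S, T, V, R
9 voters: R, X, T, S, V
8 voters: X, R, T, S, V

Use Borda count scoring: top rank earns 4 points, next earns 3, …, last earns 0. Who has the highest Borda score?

Borda scores:
  X: 5·4 + 9·3 + 8·4 = 79
  R: 5·0 + 9·4 + 8·3 = 60
  V: 5·1 + 9·0 + 8·0 = 5
  S: 5·3 + 9·1 + 8·1 = 32
  T: 5·2 + 9·2 + 8·2 = 44
X has the highest total.

X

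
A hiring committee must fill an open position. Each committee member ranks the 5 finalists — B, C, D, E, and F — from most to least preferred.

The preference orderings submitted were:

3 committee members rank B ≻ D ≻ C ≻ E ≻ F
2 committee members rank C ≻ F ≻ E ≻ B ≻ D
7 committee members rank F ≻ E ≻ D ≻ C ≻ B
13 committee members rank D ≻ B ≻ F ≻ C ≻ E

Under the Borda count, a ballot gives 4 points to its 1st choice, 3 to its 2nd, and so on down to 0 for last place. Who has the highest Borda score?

Borda scores:
  B: 3·4 + 2·1 + 7·0 + 13·3 = 53
  C: 3·2 + 2·4 + 7·1 + 13·1 = 34
  D: 3·3 + 2·0 + 7·2 + 13·4 = 75
  E: 3·1 + 2·2 + 7·3 + 13·0 = 28
  F: 3·0 + 2·3 + 7·4 + 13·2 = 60
D has the highest total.

D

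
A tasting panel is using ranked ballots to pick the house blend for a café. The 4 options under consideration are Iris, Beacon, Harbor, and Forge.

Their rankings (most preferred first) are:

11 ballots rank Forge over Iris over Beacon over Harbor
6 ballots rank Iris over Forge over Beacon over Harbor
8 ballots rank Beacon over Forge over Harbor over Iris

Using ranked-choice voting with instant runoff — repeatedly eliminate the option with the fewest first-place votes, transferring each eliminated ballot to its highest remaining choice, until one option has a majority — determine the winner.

Forge

Round 1: Forge 11, Beacon 8, Iris 6, Harbor 0. Harbor has the fewest and is eliminated.
Round 2: Forge 11, Beacon 8, Iris 6. Iris has the fewest and is eliminated.
Round 3: Forge 17, Beacon 8. Forge has a majority.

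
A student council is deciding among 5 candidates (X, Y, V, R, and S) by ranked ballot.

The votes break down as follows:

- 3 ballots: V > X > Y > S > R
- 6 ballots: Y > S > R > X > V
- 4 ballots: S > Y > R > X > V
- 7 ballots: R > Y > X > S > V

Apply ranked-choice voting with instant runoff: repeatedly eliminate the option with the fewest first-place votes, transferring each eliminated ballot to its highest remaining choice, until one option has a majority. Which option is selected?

Round 1: R 7, Y 6, S 4, V 3, X 0. X has the fewest and is eliminated.
Round 2: R 7, Y 6, S 4, V 3. V has the fewest and is eliminated.
Round 3: Y 9, R 7, S 4. S has the fewest and is eliminated.
Round 4: Y 13, R 7. Y has a majority.

Y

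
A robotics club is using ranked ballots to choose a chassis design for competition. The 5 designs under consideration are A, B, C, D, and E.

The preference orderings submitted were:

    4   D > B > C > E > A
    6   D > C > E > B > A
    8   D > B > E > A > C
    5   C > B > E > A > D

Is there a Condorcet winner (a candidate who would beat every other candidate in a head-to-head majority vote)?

Yes

Head-to-head results (23 voters total):
A vs B: B wins 23–0.
A vs C: C wins 15–8.
A vs D: D wins 18–5.
A vs E: E wins 23–0.
B vs C: B wins 12–11.
B vs D: D wins 18–5.
B vs E: B wins 17–6.
C vs D: D wins 18–5.
C vs E: C wins 15–8.
D vs E: D wins 18–5.
D beats each rival — A (18–5), B (18–5), C (18–5), E (18–5) — so D is the Condorcet winner.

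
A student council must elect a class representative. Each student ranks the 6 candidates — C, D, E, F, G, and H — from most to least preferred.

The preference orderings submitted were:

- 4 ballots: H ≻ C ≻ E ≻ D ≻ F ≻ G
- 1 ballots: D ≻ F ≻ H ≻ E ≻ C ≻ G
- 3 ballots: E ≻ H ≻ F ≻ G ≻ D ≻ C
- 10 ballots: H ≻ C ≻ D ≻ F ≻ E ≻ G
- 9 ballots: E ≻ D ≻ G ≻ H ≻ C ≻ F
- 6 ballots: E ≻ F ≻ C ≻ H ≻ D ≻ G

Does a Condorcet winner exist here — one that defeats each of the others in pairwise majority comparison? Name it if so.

E

Head-to-head results (33 voters total):
C vs D: C wins 20–13.
C vs E: E wins 19–14.
C vs F: C wins 23–10.
C vs G: C wins 21–12.
C vs H: H wins 27–6.
D vs E: E wins 22–11.
D vs F: D wins 24–9.
D vs G: D wins 30–3.
D vs H: H wins 23–10.
E vs F: E wins 22–11.
E vs G: E wins 33–0.
E vs H: E wins 18–15.
F vs G: F wins 24–9.
F vs H: H wins 26–7.
G vs H: H wins 24–9.
E beats each rival — C (19–14), D (22–11), F (22–11), G (33–0), H (18–15) — so E is the Condorcet winner.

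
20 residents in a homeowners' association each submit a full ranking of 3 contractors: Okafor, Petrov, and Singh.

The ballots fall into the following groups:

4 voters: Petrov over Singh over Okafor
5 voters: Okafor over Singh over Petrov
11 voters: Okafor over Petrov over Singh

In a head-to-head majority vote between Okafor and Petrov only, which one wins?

Ballots ranking Okafor above Petrov: 5+11 = 16.
Ballots ranking Petrov above Okafor: 4.
Okafor wins the head-to-head, 16–4.

Okafor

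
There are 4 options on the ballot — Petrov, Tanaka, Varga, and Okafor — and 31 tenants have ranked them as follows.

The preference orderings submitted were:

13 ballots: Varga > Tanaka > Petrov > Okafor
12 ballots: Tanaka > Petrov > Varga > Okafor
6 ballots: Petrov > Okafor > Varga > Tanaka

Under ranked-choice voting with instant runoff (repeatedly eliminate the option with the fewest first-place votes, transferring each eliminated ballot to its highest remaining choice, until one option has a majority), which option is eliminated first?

Round 1: Varga 13, Tanaka 12, Petrov 6, Okafor 0. Okafor has the fewest and is eliminated.
Round 2: Varga 13, Tanaka 12, Petrov 6. Petrov has the fewest and is eliminated.
Round 3: Varga 19, Tanaka 12. Varga has a majority.

Okafor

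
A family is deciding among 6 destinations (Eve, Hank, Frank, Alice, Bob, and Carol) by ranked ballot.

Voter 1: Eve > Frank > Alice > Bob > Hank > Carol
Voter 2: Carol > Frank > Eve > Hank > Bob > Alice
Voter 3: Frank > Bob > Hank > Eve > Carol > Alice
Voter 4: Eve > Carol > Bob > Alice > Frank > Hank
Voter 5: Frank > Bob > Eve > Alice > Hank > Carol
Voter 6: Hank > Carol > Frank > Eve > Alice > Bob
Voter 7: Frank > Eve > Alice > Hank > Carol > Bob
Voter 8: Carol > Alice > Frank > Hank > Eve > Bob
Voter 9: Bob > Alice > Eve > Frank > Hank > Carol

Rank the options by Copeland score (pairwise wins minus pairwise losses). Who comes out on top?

Pairwise results:
  Eve vs Hank: Eve wins 6–3.
  Eve vs Frank: Frank wins 6–3.
  Eve vs Alice: Eve wins 7–2.
  Eve vs Bob: Eve wins 6–3.
  Eve vs Carol: Eve wins 6–3.
  Hank vs Frank: Frank wins 8–1.
  Hank vs Alice: Alice wins 6–3.
  Hank vs Bob: Bob wins 5–4.
  Hank vs Carol: Hank wins 6–3.
  Frank vs Alice: Frank wins 6–3.
  Frank vs Bob: Frank wins 7–2.
  Frank vs Carol: Frank wins 5–4.
  Alice vs Bob: Bob wins 5–4.
  Alice vs Carol: Carol wins 5–4.
  Bob vs Carol: Carol wins 5–4.
Copeland scores (wins − losses):
  Eve: 4 − 1 = 3
  Hank: 1 − 4 = -3
  Frank: 5 − 0 = 5
  Alice: 1 − 4 = -3
  Bob: 2 − 3 = -1
  Carol: 2 − 3 = -1
Frank has the best Copeland score.

Frank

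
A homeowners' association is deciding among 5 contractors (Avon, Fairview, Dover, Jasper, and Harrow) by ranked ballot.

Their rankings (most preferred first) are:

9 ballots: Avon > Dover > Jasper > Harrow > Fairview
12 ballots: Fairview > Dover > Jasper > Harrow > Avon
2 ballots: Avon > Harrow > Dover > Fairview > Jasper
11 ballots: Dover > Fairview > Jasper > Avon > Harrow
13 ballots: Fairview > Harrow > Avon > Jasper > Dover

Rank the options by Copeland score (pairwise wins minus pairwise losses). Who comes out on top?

Pairwise results:
  Avon vs Fairview: Fairview wins 36–11.
  Avon vs Dover: Avon wins 24–23.
  Avon vs Jasper: Avon wins 24–23.
  Avon vs Harrow: Harrow wins 25–22.
  Fairview vs Dover: Fairview wins 25–22.
  Fairview vs Jasper: Fairview wins 38–9.
  Fairview vs Harrow: Fairview wins 36–11.
  Dover vs Jasper: Dover wins 34–13.
  Dover vs Harrow: Dover wins 32–15.
  Jasper vs Harrow: Jasper wins 32–15.
Copeland scores (wins − losses):
  Avon: 2 − 2 = 0
  Fairview: 4 − 0 = 4
  Dover: 2 − 2 = 0
  Jasper: 1 − 3 = -2
  Harrow: 1 − 3 = -2
Fairview has the best Copeland score.

Fairview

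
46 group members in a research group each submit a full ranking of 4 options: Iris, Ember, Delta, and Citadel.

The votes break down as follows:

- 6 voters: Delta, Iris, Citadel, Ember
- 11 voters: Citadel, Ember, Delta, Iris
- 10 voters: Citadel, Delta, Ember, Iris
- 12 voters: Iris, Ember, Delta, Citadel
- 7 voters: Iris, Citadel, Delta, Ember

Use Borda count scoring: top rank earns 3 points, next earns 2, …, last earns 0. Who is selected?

Borda scores:
  Iris: 6·2 + 11·0 + 10·0 + 12·3 + 7·3 = 69
  Ember: 6·0 + 11·2 + 10·1 + 12·2 + 7·0 = 56
  Delta: 6·3 + 11·1 + 10·2 + 12·1 + 7·1 = 68
  Citadel: 6·1 + 11·3 + 10·3 + 12·0 + 7·2 = 83
Citadel has the highest total.

Citadel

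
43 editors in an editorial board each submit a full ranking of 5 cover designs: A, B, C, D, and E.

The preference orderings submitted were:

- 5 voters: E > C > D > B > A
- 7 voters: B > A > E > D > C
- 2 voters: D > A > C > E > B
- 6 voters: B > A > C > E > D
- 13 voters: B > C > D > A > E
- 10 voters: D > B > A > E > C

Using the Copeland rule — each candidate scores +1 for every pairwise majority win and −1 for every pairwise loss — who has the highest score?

B

Pairwise results:
  A vs B: B wins 41–2.
  A vs C: A wins 25–18.
  A vs D: D wins 30–13.
  A vs E: A wins 38–5.
  B vs C: B wins 36–7.
  B vs D: B wins 26–17.
  B vs E: B wins 36–7.
  C vs D: C wins 24–19.
  C vs E: E wins 22–21.
  D vs E: D wins 25–18.
Copeland scores (wins − losses):
  A: 2 − 2 = 0
  B: 4 − 0 = 4
  C: 1 − 3 = -2
  D: 2 − 2 = 0
  E: 1 − 3 = -2
B has the best Copeland score.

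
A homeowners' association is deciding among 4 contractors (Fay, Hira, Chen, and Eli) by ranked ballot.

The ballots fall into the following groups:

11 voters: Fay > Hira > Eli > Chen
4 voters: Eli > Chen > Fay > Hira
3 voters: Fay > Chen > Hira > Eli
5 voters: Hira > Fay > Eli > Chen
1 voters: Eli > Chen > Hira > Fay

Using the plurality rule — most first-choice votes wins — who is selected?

First-place vote totals:
  Fay: 14
  Hira: 5
  Chen: 0
  Eli: 5
Fay has the most first-place votes.

Fay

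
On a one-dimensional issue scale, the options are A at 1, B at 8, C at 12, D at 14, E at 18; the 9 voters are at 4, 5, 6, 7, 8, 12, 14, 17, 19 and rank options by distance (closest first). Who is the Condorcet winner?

With single-peaked preferences on a line, the Condorcet winner is the candidate closest to the median voter.
The median voter (position 8) is closest to B at 8.
Check: B vs A — voters closer to B: 8 of 9.

B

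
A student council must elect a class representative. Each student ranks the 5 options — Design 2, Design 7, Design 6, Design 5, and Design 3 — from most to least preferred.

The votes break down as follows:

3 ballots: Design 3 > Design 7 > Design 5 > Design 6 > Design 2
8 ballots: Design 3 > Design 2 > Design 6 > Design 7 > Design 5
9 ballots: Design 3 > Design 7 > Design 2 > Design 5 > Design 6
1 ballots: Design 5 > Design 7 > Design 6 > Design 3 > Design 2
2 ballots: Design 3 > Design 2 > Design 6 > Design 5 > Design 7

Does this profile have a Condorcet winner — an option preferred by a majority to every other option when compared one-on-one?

Yes

Head-to-head results (23 voters total):
Design 2 vs Design 7: Design 7 wins 13–10.
Design 2 vs Design 6: Design 2 wins 19–4.
Design 2 vs Design 5: Design 2 wins 19–4.
Design 2 vs Design 3: Design 3 wins 23–0.
Design 7 vs Design 6: Design 7 wins 13–10.
Design 7 vs Design 5: Design 7 wins 20–3.
Design 7 vs Design 3: Design 3 wins 22–1.
Design 6 vs Design 5: Design 5 wins 13–10.
Design 6 vs Design 3: Design 3 wins 22–1.
Design 5 vs Design 3: Design 3 wins 22–1.
Design 3 beats each rival — Design 2 (23–0), Design 7 (22–1), Design 6 (22–1), Design 5 (22–1) — so Design 3 is the Condorcet winner.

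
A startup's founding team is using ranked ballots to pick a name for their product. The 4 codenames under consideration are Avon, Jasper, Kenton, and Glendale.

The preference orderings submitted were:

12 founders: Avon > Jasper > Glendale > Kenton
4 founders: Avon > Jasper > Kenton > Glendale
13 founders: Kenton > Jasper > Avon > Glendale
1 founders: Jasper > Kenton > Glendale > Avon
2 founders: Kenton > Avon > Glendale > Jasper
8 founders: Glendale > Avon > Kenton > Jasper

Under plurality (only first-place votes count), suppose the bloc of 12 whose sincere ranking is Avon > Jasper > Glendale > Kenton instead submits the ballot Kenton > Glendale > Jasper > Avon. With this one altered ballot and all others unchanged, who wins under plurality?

First-place totals with the altered ballot: Avon 4, Jasper 1, Kenton 27, Glendale 8.
The switch changes the winner from Avon to Kenton.

Kenton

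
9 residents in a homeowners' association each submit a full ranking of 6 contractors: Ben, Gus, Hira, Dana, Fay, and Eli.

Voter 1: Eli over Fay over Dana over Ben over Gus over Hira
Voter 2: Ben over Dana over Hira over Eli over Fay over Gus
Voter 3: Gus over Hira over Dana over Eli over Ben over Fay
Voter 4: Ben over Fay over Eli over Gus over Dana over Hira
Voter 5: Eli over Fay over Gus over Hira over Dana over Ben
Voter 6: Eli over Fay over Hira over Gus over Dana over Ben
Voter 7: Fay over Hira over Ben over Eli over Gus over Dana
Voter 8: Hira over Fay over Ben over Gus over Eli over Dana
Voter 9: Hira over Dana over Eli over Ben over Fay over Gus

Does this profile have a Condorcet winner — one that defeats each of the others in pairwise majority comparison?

No

Head-to-head results (9 voters total):
Ben vs Gus: Ben wins 6–3.
Ben vs Hira: Hira wins 6–3.
Ben vs Dana: Dana wins 5–4.
Ben vs Fay: Fay wins 5–4.
Ben vs Eli: Eli wins 5–4.
Gus vs Hira: Hira wins 5–4.
Gus vs Dana: Gus wins 6–3.
Gus vs Fay: Fay wins 8–1.
Gus vs Eli: Eli wins 7–2.
Hira vs Dana: Hira wins 6–3.
Hira vs Fay: Fay wins 5–4.
Hira vs Eli: Hira wins 5–4.
Dana vs Fay: Fay wins 6–3.
Dana vs Eli: Eli wins 6–3.
Fay vs Eli: Eli wins 6–3.
No candidate beats all others: Ben beats Gus beats Dana beats Ben, a majority cycle.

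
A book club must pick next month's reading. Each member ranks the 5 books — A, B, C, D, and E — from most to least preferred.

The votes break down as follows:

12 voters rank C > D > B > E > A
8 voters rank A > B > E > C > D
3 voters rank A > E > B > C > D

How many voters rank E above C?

Ballots ranking E above C: 8+3 = 11.
Ballots ranking C above E: 12.
So 11 of 23 voters prefer E to C.

11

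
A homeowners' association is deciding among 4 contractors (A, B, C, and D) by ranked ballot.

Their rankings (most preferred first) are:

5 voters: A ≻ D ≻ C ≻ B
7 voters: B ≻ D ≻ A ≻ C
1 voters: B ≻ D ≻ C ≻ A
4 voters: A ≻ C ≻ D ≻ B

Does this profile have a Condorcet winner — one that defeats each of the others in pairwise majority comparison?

Yes

Head-to-head results (17 voters total):
A vs B: A wins 9–8.
A vs C: A wins 16–1.
A vs D: A wins 9–8.
B vs C: C wins 9–8.
B vs D: D wins 9–8.
C vs D: D wins 13–4.
A beats each rival — B (9–8), C (16–1), D (9–8) — so A is the Condorcet winner.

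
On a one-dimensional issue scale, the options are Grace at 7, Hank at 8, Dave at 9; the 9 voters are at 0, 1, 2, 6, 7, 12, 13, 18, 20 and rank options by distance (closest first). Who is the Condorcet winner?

With single-peaked preferences on a line, the Condorcet winner is the candidate closest to the median voter.
The median voter (position 7) is closest to Grace at 7.
Check: Grace vs Hank — voters closer to Grace: 5 of 9.

Grace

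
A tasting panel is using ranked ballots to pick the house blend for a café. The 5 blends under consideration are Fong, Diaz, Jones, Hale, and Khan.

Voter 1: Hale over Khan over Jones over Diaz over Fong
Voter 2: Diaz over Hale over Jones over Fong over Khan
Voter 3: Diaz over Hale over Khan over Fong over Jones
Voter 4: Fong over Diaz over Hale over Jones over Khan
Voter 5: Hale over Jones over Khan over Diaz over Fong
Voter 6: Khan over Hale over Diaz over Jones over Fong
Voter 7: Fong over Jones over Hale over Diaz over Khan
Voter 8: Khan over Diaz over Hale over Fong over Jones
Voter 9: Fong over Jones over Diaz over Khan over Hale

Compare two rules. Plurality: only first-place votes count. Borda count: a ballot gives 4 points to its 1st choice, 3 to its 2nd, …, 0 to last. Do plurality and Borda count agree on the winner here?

Plurality first-place counts: Fong 3, Diaz 2, Jones 0, Hale 2, Khan 2 → Fong.
Borda totals: Fong 15, Diaz 21, Jones 15, Hale 23, Khan 16 → Hale.
The two rules disagree: plurality picks Fong, Borda picks Hale.

No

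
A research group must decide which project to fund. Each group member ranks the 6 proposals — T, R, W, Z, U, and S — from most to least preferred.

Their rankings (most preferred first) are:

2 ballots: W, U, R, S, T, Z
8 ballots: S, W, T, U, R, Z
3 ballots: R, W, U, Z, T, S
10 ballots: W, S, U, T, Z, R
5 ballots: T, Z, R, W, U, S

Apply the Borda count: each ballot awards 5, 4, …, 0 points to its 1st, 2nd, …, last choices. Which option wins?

W

Borda scores:
  T: 2·1 + 8·3 + 3·1 + 10·2 + 5·5 = 74
  R: 2·3 + 8·1 + 3·5 + 10·0 + 5·3 = 44
  W: 2·5 + 8·4 + 3·4 + 10·5 + 5·2 = 114
  Z: 2·0 + 8·0 + 3·2 + 10·1 + 5·4 = 36
  U: 2·4 + 8·2 + 3·3 + 10·3 + 5·1 = 68
  S: 2·2 + 8·5 + 3·0 + 10·4 + 5·0 = 84
W has the highest total.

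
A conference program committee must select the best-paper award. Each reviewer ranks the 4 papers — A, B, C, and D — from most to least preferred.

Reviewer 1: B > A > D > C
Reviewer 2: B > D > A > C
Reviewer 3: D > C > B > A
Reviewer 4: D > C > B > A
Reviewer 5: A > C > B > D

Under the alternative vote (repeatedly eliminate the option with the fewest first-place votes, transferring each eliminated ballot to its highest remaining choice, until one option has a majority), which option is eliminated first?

Round 1: B 2, D 2, A 1, C 0. C has the fewest and is eliminated.
Round 2: B 2, D 2, A 1. A has the fewest and is eliminated.
Round 3: B 3, D 2. B has a majority.

C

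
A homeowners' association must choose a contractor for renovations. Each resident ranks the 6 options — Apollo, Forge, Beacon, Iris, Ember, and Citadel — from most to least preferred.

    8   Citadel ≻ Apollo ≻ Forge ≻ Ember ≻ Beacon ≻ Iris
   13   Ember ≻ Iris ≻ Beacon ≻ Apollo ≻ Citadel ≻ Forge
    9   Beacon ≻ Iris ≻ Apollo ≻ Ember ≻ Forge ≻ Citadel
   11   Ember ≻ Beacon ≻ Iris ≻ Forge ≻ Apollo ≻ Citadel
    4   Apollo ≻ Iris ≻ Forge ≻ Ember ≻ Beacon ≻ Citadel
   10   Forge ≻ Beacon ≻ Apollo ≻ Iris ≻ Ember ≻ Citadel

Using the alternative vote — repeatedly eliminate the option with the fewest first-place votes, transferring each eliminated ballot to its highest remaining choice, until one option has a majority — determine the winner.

Round 1: Ember 24, Forge 10, Beacon 9, Citadel 8, Apollo 4, Iris 0. Iris has the fewest and is eliminated.
Round 2: Ember 24, Forge 10, Beacon 9, Citadel 8, Apollo 4. Apollo has the fewest and is eliminated.
Round 3: Ember 24, Forge 14, Beacon 9, Citadel 8. Citadel has the fewest and is eliminated.
Round 4: Ember 24, Forge 22, Beacon 9. Beacon has the fewest and is eliminated.
Round 5: Ember 33, Forge 22. Ember has a majority.

Ember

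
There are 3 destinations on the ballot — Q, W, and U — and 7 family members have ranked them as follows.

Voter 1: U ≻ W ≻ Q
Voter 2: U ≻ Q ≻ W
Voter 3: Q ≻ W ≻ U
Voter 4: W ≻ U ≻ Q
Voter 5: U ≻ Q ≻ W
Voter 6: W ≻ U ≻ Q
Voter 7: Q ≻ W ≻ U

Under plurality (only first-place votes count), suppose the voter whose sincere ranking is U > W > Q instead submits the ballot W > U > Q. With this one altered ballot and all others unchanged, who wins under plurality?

W

First-place totals with the altered ballot: Q 2, W 3, U 2.
The switch changes the winner from U to W.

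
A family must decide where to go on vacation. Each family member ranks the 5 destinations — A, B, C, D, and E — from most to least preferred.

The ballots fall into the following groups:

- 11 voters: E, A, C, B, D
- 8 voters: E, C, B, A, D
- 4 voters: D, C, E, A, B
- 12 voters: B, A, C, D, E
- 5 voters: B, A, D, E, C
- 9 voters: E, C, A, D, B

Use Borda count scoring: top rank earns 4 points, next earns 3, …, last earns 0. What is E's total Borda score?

125

Borda scores:
  A: 11·3 + 8·1 + 4·1 + 12·3 + 5·3 + 9·2 = 114
  B: 11·1 + 8·2 + 4·0 + 12·4 + 5·4 + 9·0 = 95
  C: 11·2 + 8·3 + 4·3 + 12·2 + 5·0 + 9·3 = 109
  D: 11·0 + 8·0 + 4·4 + 12·1 + 5·2 + 9·1 = 47
  E: 11·4 + 8·4 + 4·2 + 12·0 + 5·1 + 9·4 = 125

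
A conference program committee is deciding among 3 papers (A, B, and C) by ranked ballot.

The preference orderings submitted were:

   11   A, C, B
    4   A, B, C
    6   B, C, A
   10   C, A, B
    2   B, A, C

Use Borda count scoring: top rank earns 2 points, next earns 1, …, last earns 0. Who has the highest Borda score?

A

Borda scores:
  A: 11·2 + 4·2 + 6·0 + 10·1 + 2·1 = 42
  B: 11·0 + 4·1 + 6·2 + 10·0 + 2·2 = 20
  C: 11·1 + 4·0 + 6·1 + 10·2 + 2·0 = 37
A has the highest total.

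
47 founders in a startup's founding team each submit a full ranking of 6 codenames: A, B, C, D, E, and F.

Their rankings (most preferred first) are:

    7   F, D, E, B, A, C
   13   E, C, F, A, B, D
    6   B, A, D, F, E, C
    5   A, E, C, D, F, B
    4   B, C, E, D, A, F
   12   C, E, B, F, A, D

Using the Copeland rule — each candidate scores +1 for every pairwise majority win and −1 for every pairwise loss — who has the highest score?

Pairwise results:
  A vs B: B wins 29–18.
  A vs C: C wins 29–18.
  A vs D: A wins 36–11.
  A vs E: E wins 36–11.
  A vs F: F wins 32–15.
  B vs C: C wins 30–17.
  B vs D: B wins 35–12.
  B vs E: E wins 37–10.
  B vs F: F wins 25–22.
  C vs D: C wins 34–13.
  C vs E: E wins 31–16.
  C vs F: C wins 34–13.
  D vs E: E wins 34–13.
  D vs F: F wins 32–15.
  E vs F: E wins 34–13.
Copeland scores (wins − losses):
  A: 1 − 4 = -3
  B: 2 − 3 = -1
  C: 4 − 1 = 3
  D: 0 − 5 = -5
  E: 5 − 0 = 5
  F: 3 − 2 = 1
E has the best Copeland score.

E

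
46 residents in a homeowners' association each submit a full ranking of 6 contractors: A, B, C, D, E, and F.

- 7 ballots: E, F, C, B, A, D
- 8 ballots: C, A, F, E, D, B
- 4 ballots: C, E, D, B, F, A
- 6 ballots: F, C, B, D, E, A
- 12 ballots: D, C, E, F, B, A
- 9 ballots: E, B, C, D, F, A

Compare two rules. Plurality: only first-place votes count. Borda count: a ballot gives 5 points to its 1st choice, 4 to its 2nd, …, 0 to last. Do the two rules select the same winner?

No

Plurality first-place counts: A 0, B 0, C 12, D 12, E 16, F 6 → E.
Borda totals: A 39, B 88, C 180, D 110, E 154, F 119 → C.
The two rules disagree: plurality picks E, Borda picks C.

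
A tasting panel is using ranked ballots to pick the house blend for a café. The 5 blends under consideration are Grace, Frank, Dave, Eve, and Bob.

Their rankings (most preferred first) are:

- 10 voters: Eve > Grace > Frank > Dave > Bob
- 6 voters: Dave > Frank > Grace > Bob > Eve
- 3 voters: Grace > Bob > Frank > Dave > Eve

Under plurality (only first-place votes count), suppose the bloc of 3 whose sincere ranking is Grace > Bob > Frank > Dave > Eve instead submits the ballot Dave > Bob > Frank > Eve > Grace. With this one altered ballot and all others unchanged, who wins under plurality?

Eve

First-place totals with the altered ballot: Grace 0, Frank 0, Dave 9, Eve 10, Bob 0.
The winner is unchanged: still Eve.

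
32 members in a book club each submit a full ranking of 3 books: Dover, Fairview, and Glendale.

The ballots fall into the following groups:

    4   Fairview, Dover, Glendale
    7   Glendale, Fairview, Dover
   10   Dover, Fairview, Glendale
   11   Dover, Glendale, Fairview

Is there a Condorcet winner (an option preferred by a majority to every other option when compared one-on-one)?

Head-to-head results (32 voters total):
Dover vs Fairview: Dover wins 21–11.
Dover vs Glendale: Dover wins 25–7.
Fairview vs Glendale: Glendale wins 18–14.
Dover beats each rival — Fairview (21–11), Glendale (25–7) — so Dover is the Condorcet winner.

Yes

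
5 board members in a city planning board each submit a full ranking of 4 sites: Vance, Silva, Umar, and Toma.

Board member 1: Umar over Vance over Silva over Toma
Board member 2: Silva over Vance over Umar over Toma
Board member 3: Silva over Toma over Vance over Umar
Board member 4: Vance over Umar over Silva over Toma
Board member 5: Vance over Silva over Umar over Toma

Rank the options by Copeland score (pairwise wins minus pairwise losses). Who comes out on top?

Vance

Pairwise results:
  Vance vs Silva: Vance wins 3–2.
  Vance vs Umar: Vance wins 4–1.
  Vance vs Toma: Vance wins 4–1.
  Silva vs Umar: Silva wins 3–2.
  Silva vs Toma: Silva wins 5–0.
  Umar vs Toma: Umar wins 4–1.
Copeland scores (wins − losses):
  Vance: 3 − 0 = 3
  Silva: 2 − 1 = 1
  Umar: 1 − 2 = -1
  Toma: 0 − 3 = -3
Vance has the best Copeland score.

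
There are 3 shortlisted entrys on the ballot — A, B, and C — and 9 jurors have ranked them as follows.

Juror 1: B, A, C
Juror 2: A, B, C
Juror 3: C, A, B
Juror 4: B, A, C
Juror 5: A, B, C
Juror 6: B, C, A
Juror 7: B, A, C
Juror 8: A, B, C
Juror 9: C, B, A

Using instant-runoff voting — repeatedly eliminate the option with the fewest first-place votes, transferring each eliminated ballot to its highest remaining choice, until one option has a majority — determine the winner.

B

Round 1: B 4, A 3, C 2. C has the fewest and is eliminated.
Round 2: B 5, A 4. B has a majority.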